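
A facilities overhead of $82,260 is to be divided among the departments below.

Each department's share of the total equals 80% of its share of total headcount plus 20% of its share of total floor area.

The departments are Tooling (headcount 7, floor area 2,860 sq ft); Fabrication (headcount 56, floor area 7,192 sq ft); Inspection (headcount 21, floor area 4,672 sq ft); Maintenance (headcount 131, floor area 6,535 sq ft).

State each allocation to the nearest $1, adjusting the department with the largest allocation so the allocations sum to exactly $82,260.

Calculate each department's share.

Headcount total 215; floor area total 21,259.
Composite weights (80% headcount + 20% floor area): Tooling 0.0530; Fabrication 0.2760; Inspection 0.1221; Maintenance 0.5489.
Pro-rata amounts: Tooling 4,355.89; Fabrication 22,706.46; Inspection 10,043.34; Maintenance 45,154.30.
At nearest $1: Tooling $4,356; Fabrication $22,706; Inspection $10,043; Maintenance $45,154. Sum = $82,259.
Difference $82,260 − $82,259 = +$1 applied to largest allocation (Maintenance): Maintenance becomes $45,155.

Tooling: $4,356; Fabrication: $22,706; Inspection: $10,043; Maintenance: $45,155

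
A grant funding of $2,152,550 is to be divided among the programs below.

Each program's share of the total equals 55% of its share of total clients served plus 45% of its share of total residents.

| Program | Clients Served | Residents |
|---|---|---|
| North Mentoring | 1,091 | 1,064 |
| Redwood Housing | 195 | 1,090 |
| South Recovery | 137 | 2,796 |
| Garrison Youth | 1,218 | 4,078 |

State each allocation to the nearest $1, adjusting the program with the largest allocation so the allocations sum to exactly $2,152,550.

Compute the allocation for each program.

North Mentoring: $603,232; Redwood Housing: $204,364; South Recovery: $361,407; Garrison Youth: $983,547

Totals — clients served 2,641, residents 9,028.
Composite weights (55% clients served + 45% residents): North Mentoring 0.2802; Redwood Housing 0.0949; South Recovery 0.1679; Garrison Youth 0.4569.
Pro-rata amounts: North Mentoring 603,231.92; Redwood Housing 204,364.36; South Recovery 361,407.28; Garrison Youth 983,546.44.
Rounded to nearest $1: North Mentoring $603,232; Redwood Housing $204,364; South Recovery $361,407; Garrison Youth $983,546. Sum = $2,152,549.
Difference $2,152,550 − $2,152,549 = +$1 applied to largest allocation (Garrison Youth): Garrison Youth becomes $983,547.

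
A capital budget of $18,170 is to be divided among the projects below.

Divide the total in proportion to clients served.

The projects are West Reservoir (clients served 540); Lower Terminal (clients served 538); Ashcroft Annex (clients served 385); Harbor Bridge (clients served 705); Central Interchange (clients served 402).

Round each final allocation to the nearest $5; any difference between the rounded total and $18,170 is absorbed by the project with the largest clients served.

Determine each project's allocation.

Total clients served = 540 + 538 + 385 + 705 + 402 = 2,570.
Raw shares: West Reservoir 3,817.82; Lower Terminal 3,803.68; Ashcroft Annex 2,721.96; Harbor Bridge 4,984.38; Central Interchange 2,842.16.
At nearest $5: West Reservoir $3,820; Lower Terminal $3,805; Ashcroft Annex $2,720; Harbor Bridge $4,985; Central Interchange $2,840. Sum = $18,170.
Sum already equals the total — no adjustment.

West Reservoir: $3,820 · Lower Terminal: $3,805 · Ashcroft Annex: $2,720 · Harbor Bridge: $4,985 · Central Interchange: $2,840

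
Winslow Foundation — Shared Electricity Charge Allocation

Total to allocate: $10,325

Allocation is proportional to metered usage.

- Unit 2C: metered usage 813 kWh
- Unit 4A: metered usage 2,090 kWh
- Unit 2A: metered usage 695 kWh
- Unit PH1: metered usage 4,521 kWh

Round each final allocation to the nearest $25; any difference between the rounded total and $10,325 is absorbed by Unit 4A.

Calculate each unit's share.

Sum of metered usage: 8,119.
Proportional shares: Unit 2C 813/8,119 × $10,325 = 1,033.90; Unit 4A 2,090/8,119 × $10,325 = 2,657.87; Unit 2A 695/8,119 × $10,325 = 883.84; Unit PH1 4,521/8,119 × $10,325 = 5,749.39.
After rounding ($25): Unit 2C $1,025; Unit 4A $2,650; Unit 2A $875; Unit PH1 $5,750. Sum = $10,300.
Difference $10,325 − $10,300 = +$25 applied to Unit 4A: Unit 4A becomes $2,675.

Unit 2C: $1,025 · Unit 4A: $2,675 · Unit 2A: $875 · Unit PH1: $5,750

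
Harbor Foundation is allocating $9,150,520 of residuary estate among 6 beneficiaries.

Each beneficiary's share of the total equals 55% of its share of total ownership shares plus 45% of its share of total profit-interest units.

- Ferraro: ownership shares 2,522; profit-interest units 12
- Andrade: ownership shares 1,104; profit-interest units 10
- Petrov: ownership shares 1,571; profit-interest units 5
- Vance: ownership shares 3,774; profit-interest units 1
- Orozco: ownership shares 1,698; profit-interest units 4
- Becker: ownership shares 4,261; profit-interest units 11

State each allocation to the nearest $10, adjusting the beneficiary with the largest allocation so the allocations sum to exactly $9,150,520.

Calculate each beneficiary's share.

Ferraro: $1,999,280; Andrade: $1,329,760; Petrov: $1,008,380; Vance: $1,367,950; Orozco: $955,430; Becker: $2,489,720

Ownership shares total 14,930; profit-interest units total 43.
Composite weights (55% ownership shares + 45% profit-interest units): Ferraro 0.2185; Andrade 0.1453; Petrov 0.1102; Vance 0.1495; Orozco 0.1044; Becker 0.2721.
Raw shares: Ferraro 1,999,281.51; Andrade 1,329,762.31; Petrov 1,008,378.07; Vance 1,367,947.08; Orozco 955,427.52; Becker 2,489,723.52.
After rounding ($10): Ferraro $1,999,280; Andrade $1,329,760; Petrov $1,008,380; Vance $1,367,950; Orozco $955,430; Becker $2,489,720. Sum = $9,150,520.
Sum already equals the total — no adjustment.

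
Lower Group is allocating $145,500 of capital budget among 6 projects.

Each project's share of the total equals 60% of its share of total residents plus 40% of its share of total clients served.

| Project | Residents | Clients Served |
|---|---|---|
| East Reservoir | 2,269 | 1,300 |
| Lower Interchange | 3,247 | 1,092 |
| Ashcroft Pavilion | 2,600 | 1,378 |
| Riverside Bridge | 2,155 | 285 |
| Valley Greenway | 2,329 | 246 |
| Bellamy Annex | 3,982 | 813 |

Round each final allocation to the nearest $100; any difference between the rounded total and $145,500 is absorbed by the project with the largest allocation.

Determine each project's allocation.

Totals — residents 16,582, clients served 5,114.
Combined weights (60% residents + 40% clients served): East Reservoir 0.1838; Lower Interchange 0.2029; Ashcroft Pavilion 0.2019; Riverside Bridge 0.1003; Valley Greenway 0.1035; Bellamy Annex 0.2077.
Proportional shares: East Reservoir 26,740.39; Lower Interchange 29,522.16; Ashcroft Pavilion 29,370.70; Riverside Bridge 14,588.97; Valley Greenway 15,061.20; Bellamy Annex 30,216.58.
After rounding ($100): East Reservoir $26,700; Lower Interchange $29,500; Ashcroft Pavilion $29,400; Riverside Bridge $14,600; Valley Greenway $15,100; Bellamy Annex $30,200. Sum = $145,500.
Rounded total matches; no reconciliation needed.

East Reservoir: $26,700 | Lower Interchange: $29,500 | Ashcroft Pavilion: $29,400 | Riverside Bridge: $14,600 | Valley Greenway: $15,100 | Bellamy Annex: $30,200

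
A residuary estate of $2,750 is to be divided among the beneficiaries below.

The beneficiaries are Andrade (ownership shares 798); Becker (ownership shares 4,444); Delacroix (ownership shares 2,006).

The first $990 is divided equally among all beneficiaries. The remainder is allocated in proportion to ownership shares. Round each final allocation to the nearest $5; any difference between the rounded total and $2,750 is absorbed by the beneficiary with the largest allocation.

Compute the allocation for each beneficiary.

Equal tier: $990 ÷ 3 = $330 apiece.
Remainder $1,760 by ownership shares (total 7,248): Andrade 193.77 → $195; Becker 1,079.12 → $1,080; Delacroix 487.11 → $485.
Totals: Andrade $330 + $195 = $525; Becker $330 + $1,080 = $1,410; Delacroix $330 + $485 = $815.

Andrade: $525 | Becker: $1,410 | Delacroix: $815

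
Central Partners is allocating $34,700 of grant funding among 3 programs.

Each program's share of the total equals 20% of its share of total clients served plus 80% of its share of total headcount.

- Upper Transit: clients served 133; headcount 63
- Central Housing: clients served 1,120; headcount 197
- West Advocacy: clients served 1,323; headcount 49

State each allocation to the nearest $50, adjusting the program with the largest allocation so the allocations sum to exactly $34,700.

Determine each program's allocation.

Totals — clients served 2,576, headcount 309.
Composite weights (20% clients served + 80% headcount): Upper Transit 0.1734; Central Housing 0.5970; West Advocacy 0.2296.
Pro-rata amounts: Upper Transit 6,018.12; Central Housing 20,715.51; West Advocacy 7,966.36.
After rounding ($50): Upper Transit $6,000; Central Housing $20,700; West Advocacy $7,950. Sum = $34,650.
Difference $34,700 − $34,650 = +$50 applied to largest allocation (Central Housing): Central Housing becomes $20,750.

Upper Transit: $6,000 · Central Housing: $20,750 · West Advocacy: $7,950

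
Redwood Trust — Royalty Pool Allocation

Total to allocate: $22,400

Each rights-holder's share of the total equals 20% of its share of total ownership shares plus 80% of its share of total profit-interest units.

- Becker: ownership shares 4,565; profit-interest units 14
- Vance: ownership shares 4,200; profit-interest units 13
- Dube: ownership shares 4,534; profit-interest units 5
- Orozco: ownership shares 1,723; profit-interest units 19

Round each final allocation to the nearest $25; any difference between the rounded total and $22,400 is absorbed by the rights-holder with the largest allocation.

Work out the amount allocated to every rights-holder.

Becker: $6,275 | Vance: $5,825 | Dube: $3,100 | Orozco: $7,200

Ownership shares total 15,022; profit-interest units total 51.
Blended shares (20% ownership shares + 80% profit-interest units): Becker 0.2804; Vance 0.2598; Dube 0.1388; Orozco 0.3210.
Proportional shares: Becker 6,280.63; Vance 5,820.41; Dube 3,109.03; Orozco 7,189.93.
After rounding ($25): Becker $6,275; Vance $5,825; Dube $3,100; Orozco $7,200. Sum = $22,400.
No rounding difference to absorb.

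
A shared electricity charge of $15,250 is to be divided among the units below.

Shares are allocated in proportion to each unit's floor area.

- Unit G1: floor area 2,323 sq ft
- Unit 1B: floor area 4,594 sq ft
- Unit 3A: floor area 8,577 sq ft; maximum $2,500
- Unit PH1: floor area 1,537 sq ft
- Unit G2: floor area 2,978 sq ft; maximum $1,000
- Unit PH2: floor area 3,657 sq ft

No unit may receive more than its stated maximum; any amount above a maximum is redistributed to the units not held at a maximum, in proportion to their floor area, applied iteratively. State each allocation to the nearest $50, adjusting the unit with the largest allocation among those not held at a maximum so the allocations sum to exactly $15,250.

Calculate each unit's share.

Unit G1: $2,250 | Unit 1B: $4,450 | Unit 3A: $2,500 | Unit PH1: $1,500 | Unit G2: $1,000 | Unit PH2: $3,550

Combined floor area = 23,666.
Unconstrained shares: Unit G1 1,496.90; Unit 1B 2,960.30; Unit 3A 5,526.88; Unit PH1 990.42; Unit G2 1,918.98; Unit PH2 2,356.51.
Held at cap: Unit 3A ($2,500), Unit G2 ($1,000); residual $11,750 reallocated over remaining floor area 12,111.
Redistributed shares: Unit G1 2,253.76 → $2,250; Unit 1B 4,457.06 → $4,450; Unit PH1 1,491.19 → $1,500; Unit PH2 3,547.99 → $3,550.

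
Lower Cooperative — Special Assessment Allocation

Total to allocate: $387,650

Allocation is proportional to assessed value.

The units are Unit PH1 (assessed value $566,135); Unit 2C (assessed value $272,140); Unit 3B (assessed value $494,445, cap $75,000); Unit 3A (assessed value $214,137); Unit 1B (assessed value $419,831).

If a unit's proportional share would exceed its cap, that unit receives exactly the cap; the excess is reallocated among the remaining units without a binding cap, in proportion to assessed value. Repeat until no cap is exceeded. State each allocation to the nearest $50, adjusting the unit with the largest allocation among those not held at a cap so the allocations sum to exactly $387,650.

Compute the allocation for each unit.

Unit PH1: $120,250; Unit 2C: $57,800; Unit 3B: $75,000; Unit 3A: $45,450; Unit 1B: $89,150

Combined assessed value = 1,966,688.
Unconstrained shares: Unit PH1 111,589.76; Unit 2C 53,640.98; Unit 3B 97,459.08; Unit 3A 42,208.12; Unit 1B 82,752.06.
Capped: Unit 3B ($75,000); balance $312,650 reallocated over remaining assessed value 1,472,243.
Remaining shares: Unit PH1 120,226.15 → $120,250; Unit 2C 57,792.48 → $57,800; Unit 3A 45,474.78 → $45,450; Unit 1B 89,156.59 → $89,150.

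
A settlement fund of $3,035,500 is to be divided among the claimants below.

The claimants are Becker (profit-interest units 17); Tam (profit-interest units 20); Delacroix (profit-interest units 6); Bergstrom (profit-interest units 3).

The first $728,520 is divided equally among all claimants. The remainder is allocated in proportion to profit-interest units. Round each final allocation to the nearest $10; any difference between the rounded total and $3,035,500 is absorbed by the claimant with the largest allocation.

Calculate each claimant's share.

$728,520 shared equally gives $182,130 per claimant.
Remainder $2,306,980 by profit-interest units (total 46): Becker 852,579.57 → $852,580; Tam 1,003,034.78 → $1,003,030; Delacroix 300,910.43 → $300,910; Bergstrom 150,455.22 → $150,460.
Totals: Becker $182,130 + $852,580 = $1,034,710; Tam $182,130 + $1,003,030 = $1,185,160; Delacroix $182,130 + $300,910 = $483,040; Bergstrom $182,130 + $150,460 = $332,590.

Becker: $1,034,710 | Tam: $1,185,160 | Delacroix: $483,040 | Bergstrom: $332,590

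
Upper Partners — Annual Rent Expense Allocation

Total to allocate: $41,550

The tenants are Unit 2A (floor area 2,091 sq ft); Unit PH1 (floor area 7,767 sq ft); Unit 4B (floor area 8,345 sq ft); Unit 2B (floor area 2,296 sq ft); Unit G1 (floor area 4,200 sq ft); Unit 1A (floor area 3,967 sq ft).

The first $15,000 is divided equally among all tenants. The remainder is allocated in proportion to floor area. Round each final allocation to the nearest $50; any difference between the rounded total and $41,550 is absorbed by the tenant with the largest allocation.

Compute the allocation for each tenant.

Unit 2A: $4,450 | Unit PH1: $9,700 | Unit 4B: $10,200 | Unit 2B: $4,650 | Unit G1: $6,400 | Unit 1A: $6,150

First tranche $15,000 split equally: $2,500 each.
Remainder $26,550 by floor area (total 28,666): Unit 2A 1,936.65 → $1,950; Unit PH1 7,193.67 → $7,200; Unit 4B 7,729.01 → $7,750; Unit 2B 2,126.52 → $2,150; Unit G1 3,889.97 → $3,900; Unit 1A 3,674.17 → $3,650.
Rounding difference −$50 on remainder applied to Unit 4B.
Totals: Unit 2A $2,500 + $1,950 = $4,450; Unit PH1 $2,500 + $7,200 = $9,700; Unit 4B $2,500 + $7,700 = $10,200; Unit 2B $2,500 + $2,150 = $4,650; Unit G1 $2,500 + $3,900 = $6,400; Unit 1A $2,500 + $3,650 = $6,150.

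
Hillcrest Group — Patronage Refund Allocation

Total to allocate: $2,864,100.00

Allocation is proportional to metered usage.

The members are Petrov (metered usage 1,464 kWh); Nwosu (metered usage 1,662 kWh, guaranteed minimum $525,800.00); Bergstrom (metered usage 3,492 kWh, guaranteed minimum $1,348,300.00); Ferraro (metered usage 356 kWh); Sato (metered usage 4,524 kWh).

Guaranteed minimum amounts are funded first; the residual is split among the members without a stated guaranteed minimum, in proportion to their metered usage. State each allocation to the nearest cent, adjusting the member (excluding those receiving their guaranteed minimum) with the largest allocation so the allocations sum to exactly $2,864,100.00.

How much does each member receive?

Fund the minimums — Nwosu $525,800.00; Bergstrom $1,348,300.00. Remaining pool $990,000.00.
Remaining pool split over remaining metered usage 6,344: Petrov 228,461.5385 → $228,461.54; Ferraro 55,554.85498 → $55,554.85; Sato 705,983.6066 → $705,983.61.

Petrov: $228,461.54 | Nwosu: $525,800.00 | Bergstrom: $1,348,300.00 | Ferraro: $55,554.85 | Sato: $705,983.61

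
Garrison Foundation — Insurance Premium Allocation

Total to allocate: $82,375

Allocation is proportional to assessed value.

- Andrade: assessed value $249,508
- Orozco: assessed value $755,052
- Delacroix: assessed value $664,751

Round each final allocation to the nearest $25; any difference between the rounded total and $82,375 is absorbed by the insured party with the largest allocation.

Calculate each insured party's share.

Andrade: $12,300; Orozco: $37,275; Delacroix: $32,800

Total assessed value = 1,669,311.
Pro-rata amounts: Andrade 249,508/1,669,311 × $82,375 = 12,312.40; Orozco 755,052/1,669,311 × $82,375 = 37,259.33; Delacroix 664,751/1,669,311 × $82,375 = 32,803.27.
After rounding ($25): Andrade $12,300; Orozco $37,250; Delacroix $32,800. Sum = $82,350.
Difference $82,375 − $82,350 = +$25 applied to largest allocation (Orozco): Orozco becomes $37,275.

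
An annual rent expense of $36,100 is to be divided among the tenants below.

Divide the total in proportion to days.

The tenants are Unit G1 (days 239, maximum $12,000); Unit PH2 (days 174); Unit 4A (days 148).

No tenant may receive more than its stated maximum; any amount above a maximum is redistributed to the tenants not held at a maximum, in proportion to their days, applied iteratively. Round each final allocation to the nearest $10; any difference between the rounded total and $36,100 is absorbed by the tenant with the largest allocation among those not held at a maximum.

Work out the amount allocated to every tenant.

Unit G1: $12,000; Unit PH2: $13,020; Unit 4A: $11,080

Sum of days: 561.
Proportional shares (ignoring caps): Unit G1 15,379.50; Unit PH2 11,196.79; Unit 4A 9,523.71.
Held at cap: Unit G1 ($12,000); residual $24,100 reallocated over remaining days 322.
Shares after redistribution: Unit PH2 13,022.98 → $13,020; Unit 4A 11,077.02 → $11,080.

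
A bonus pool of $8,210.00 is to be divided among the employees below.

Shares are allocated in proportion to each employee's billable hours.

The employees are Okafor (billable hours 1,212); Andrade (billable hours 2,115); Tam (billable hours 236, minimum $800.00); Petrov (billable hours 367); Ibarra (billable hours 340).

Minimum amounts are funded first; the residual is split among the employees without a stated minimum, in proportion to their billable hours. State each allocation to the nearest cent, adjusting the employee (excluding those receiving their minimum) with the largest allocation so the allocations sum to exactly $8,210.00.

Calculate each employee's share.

Guaranteed amounts: Tam $800.00. Balance $7,410.00.
Balance split over remaining billable hours 4,034: Okafor 2,226.3064 → $2,226.31; Andrade 3,885.0149 → $3,885.01; Petrov 674.1373 → $674.14; Ibarra 624.5414 → $624.54.

Okafor: $2,226.31 | Andrade: $3,885.01 | Tam: $800.00 | Petrov: $674.14 | Ibarra: $624.54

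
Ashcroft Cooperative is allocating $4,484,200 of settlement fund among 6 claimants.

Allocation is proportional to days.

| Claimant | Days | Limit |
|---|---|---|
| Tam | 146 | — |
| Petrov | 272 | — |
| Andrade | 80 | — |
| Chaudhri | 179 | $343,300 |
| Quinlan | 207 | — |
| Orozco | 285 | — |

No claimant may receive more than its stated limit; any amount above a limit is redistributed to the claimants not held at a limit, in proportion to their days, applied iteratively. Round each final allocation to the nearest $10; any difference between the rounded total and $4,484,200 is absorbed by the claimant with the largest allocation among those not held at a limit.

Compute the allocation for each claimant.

Tam: $610,680 · Petrov: $1,137,700 · Andrade: $334,620 · Chaudhri: $343,300 · Quinlan: $865,820 · Orozco: $1,192,080

Combined days = 1,169.
Unconstrained shares: Tam 560,045.51; Petrov 1,043,372.46; Andrade 306,874.25; Chaudhri 686,631.14; Quinlan 794,037.13; Orozco 1,093,239.52.
Capped: Chaudhri ($343,300); balance $4,140,900 reallocated over remaining days 990.
Shares after redistribution: Tam 610,678.18 → $610,680; Petrov 1,137,701.82 → $1,137,700; Andrade 334,618.18 → $334,620; Quinlan 865,824.55 → $865,820; Orozco 1,192,077.27 → $1,192,080.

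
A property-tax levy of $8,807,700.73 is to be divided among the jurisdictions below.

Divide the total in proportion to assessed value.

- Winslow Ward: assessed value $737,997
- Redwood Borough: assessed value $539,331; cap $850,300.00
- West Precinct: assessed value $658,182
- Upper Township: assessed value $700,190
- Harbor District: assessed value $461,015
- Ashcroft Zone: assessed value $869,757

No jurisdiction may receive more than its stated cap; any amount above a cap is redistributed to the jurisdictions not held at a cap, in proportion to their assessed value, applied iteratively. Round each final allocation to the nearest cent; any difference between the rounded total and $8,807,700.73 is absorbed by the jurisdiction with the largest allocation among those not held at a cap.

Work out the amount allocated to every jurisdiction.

Combined assessed value = 3,966,472.
Proportional shares (ignoring caps): Winslow Ward 1,638,750.1829; Redwood Borough 1,197,604.8343; West Precinct 1,461,517.9640; Upper Township 1,554,798.3130; Harbor District 1,023,701.2015; Ashcroft Zone 1,931,328.2342.
Capped: Redwood Borough ($850,300.00); residual $7,957,400.73 reallocated over remaining assessed value 3,427,141.
Redistributed shares: Winslow Ward 1,713,538.4469 → $1,713,538.45; West Precinct 1,528,217.8140 → $1,528,217.81; Upper Township 1,625,755.2336 → $1,625,755.23; Harbor District 1,070,420.2417 → $1,070,420.24; Ashcroft Zone 2,019,468.9938 → $2,019,468.99.
Rounding difference +$0.01 applied to Ashcroft Zone → $2,019,469.00.

Winslow Ward: $1,713,538.45 | Redwood Borough: $850,300.00 | West Precinct: $1,528,217.81 | Upper Township: $1,625,755.23 | Harbor District: $1,070,420.24 | Ashcroft Zone: $2,019,469.00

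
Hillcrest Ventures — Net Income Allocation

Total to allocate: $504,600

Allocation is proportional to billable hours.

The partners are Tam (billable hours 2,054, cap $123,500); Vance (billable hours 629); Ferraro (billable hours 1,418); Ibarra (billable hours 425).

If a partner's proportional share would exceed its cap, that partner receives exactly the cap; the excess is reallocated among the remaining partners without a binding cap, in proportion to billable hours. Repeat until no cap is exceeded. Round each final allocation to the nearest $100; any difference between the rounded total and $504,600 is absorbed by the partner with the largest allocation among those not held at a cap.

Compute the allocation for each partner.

Tam: $123,500 · Vance: $97,000 · Ferraro: $218,600 · Ibarra: $65,500

Combined billable hours = 4,526.
Pro-rata shares before constraints: Tam 228,998.76; Vance 70,126.69; Ferraro 158,091.65; Ibarra 47,382.90.
Cap binds for Tam ($123,500); balance $381,100 reallocated over remaining billable hours 2,472.
Remaining shares: Vance 96,970.83 → $97,000; Ferraro 218,608.33 → $218,600; Ibarra 65,520.83 → $65,500.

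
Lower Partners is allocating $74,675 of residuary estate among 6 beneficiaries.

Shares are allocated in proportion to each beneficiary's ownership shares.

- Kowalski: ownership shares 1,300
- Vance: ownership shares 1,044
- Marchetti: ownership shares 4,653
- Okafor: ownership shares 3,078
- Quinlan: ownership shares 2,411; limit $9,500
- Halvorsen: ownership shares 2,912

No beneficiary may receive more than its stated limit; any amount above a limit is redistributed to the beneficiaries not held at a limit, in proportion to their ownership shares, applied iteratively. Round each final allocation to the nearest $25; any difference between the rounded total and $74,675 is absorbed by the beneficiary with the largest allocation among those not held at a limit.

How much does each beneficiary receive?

Kowalski: $6,525 | Vance: $5,250 | Marchetti: $23,325 | Okafor: $15,450 | Quinlan: $9,500 | Halvorsen: $14,625

Ownership shares total: 15,398.
Proportional shares (ignoring caps): Kowalski 6,304.55; Vance 5,063.04; Marchetti 22,565.45; Okafor 14,927.24; Quinlan 11,692.52; Halvorsen 14,122.20.
Cap binds for Quinlan ($9,500); residual $65,175 reallocated over remaining ownership shares 12,987.
Redistributed shares: Kowalski 6,524.02 → $6,525; Vance 5,239.29 → $5,250; Marchetti 23,350.99 → $23,350; Okafor 15,446.88 → $15,450; Halvorsen 14,613.81 → $14,625.
Rounding difference −$25 applied to Marchetti → $23,325.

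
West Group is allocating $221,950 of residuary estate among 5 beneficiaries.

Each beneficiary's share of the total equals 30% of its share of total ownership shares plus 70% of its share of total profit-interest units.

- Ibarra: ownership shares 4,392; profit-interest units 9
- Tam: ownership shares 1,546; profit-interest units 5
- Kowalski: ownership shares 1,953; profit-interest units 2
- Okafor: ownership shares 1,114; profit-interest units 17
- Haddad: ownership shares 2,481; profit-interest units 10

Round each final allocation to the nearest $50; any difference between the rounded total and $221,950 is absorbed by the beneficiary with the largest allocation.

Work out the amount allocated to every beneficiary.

Ownership shares total 11,486; profit-interest units total 43.
Blended shares (30% ownership shares + 70% profit-interest units): Ibarra 0.2612; Tam 0.1218; Kowalski 0.0836; Okafor 0.3058; Haddad 0.2276.
Proportional shares: Ibarra 57,978.93; Tam 27,027.95; Kowalski 18,547.93; Okafor 67,881.29; Haddad 50,513.89.
After rounding ($50): Ibarra $58,000; Tam $27,050; Kowalski $18,550; Okafor $67,900; Haddad $50,500. Sum = $222,000.
Difference $221,950 − $222,000 = −$50 applied to largest allocation (Okafor): Okafor becomes $67,850.

Ibarra: $58,000 | Tam: $27,050 | Kowalski: $18,550 | Okafor: $67,850 | Haddad: $50,500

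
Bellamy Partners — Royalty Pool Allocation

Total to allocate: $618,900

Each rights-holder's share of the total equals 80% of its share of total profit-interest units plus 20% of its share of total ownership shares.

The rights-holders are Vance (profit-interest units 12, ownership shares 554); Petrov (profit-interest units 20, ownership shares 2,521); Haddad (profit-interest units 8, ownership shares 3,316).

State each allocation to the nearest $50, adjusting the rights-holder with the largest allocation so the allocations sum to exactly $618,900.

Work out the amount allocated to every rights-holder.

Profit-interest units total 40; ownership shares total 6,391.
Composite weights (80% profit-interest units + 20% ownership shares): Vance 0.2573; Petrov 0.4789; Haddad 0.2638.
Pro-rata amounts: Vance 159,265.80; Petrov 296,386.38; Haddad 163,247.83.
Rounded to nearest $50: Vance $159,250; Petrov $296,400; Haddad $163,250. Sum = $618,900.
Sum already equals the total — no adjustment.

Vance: $159,250; Petrov: $296,400; Haddad: $163,250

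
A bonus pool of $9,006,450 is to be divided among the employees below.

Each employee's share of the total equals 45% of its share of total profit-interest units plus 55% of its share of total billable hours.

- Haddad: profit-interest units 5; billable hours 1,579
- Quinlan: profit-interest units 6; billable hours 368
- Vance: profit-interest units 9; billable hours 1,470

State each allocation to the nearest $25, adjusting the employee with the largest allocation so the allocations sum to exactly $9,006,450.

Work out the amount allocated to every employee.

Profit-interest units total 20; billable hours total 3,417.
Blended shares (45% profit-interest units + 55% billable hours): Haddad 0.3667; Quinlan 0.1942; Vance 0.4391.
Raw shares: Haddad 3,302,266.16; Quinlan 1,749,352.01; Vance 3,954,831.83.
After rounding ($25): Haddad $3,302,275; Quinlan $1,749,350; Vance $3,954,825. Sum = $9,006,450.
Sum already equals the total — no adjustment.

Haddad: $3,302,275 | Quinlan: $1,749,350 | Vance: $3,954,825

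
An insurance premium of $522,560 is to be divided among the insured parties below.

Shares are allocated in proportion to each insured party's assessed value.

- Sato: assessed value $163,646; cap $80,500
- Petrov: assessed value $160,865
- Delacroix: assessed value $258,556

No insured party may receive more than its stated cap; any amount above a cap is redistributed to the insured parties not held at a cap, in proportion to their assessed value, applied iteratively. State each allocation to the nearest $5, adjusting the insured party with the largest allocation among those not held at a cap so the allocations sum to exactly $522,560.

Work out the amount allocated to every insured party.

Total assessed value = 583,067.
Proportional shares (ignoring caps): Sato 146,663.85; Petrov 144,171.45; Delacroix 231,724.70.
Held at cap: Sato ($80,500); balance $442,060 reallocated over remaining assessed value 419,421.
Remaining shares: Petrov 169,547.98 → $169,550; Delacroix 272,512.02 → $272,510.

Sato: $80,500 | Petrov: $169,550 | Delacroix: $272,510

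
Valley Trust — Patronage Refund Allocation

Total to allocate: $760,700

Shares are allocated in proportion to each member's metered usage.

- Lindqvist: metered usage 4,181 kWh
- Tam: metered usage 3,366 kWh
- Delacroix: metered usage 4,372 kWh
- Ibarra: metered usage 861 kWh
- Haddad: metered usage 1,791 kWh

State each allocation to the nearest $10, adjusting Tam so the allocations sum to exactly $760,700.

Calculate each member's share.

Lindqvist: $218,280; Tam: $175,720; Delacroix: $228,250; Ibarra: $44,950; Haddad: $93,500

Total metered usage = 14,571.
Pro-rata amounts: Lindqvist 4,181/14,571 × $760,700 = 218,275.11; Tam 3,366/14,571 × $760,700 = 175,726.87; Delacroix 4,372/14,571 × $760,700 = 228,246.54; Ibarra 861/14,571 × $760,700 = 44,949.74; Haddad 1,791/14,571 × $760,700 = 93,501.73.
At nearest $10: Lindqvist $218,280; Tam $175,730; Delacroix $228,250; Ibarra $44,950; Haddad $93,500. Sum = $760,710.
Difference $760,700 − $760,710 = −$10 applied to Tam: Tam becomes $175,720.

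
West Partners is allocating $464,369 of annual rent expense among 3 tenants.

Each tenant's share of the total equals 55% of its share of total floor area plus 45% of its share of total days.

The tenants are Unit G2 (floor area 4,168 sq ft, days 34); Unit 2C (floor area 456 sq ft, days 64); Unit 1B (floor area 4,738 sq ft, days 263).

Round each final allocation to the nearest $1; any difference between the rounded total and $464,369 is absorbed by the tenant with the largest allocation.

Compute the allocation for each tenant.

Totals — floor area 9,362, days 361.
Combined weights (55% floor area + 45% days): Unit G2 0.2872; Unit 2C 0.1066; Unit 1B 0.6062.
Raw shares: Unit G2 133,387.43; Unit 2C 49,486.66; Unit 1B 281,494.91.
After rounding ($1): Unit G2 $133,387; Unit 2C $49,487; Unit 1B $281,495. Sum = $464,369.
Rounded total matches; no reconciliation needed.

Unit G2: $133,387 · Unit 2C: $49,487 · Unit 1B: $281,495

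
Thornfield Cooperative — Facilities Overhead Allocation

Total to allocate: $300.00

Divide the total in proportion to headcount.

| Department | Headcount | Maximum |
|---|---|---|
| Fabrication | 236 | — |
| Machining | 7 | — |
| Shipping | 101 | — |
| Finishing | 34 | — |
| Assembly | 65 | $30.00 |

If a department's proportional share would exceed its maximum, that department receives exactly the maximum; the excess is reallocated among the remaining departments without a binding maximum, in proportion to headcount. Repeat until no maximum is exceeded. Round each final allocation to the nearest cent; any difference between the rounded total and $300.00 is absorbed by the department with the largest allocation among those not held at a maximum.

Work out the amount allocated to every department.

Fabrication: $168.57 · Machining: $5.00 · Shipping: $72.14 · Finishing: $24.29 · Assembly: $30.00

Combined headcount = 443.
Pro-rata shares before constraints: Fabrication 159.8194; Machining 4.7404; Shipping 68.3973; Finishing 23.0248; Assembly 44.0181.
Cap binds for Assembly ($30.00); remaining pool $270.00 reallocated over remaining headcount 378.
Shares after redistribution: Fabrication 168.5714 → $168.57; Machining 5.0000 → $5.00; Shipping 72.1429 → $72.14; Finishing 24.2857 → $24.29.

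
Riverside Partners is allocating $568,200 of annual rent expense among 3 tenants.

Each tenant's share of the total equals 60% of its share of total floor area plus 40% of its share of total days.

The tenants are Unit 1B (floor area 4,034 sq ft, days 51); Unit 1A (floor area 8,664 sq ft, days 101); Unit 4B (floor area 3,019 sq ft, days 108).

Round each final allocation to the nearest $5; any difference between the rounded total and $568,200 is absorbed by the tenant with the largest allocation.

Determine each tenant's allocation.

Floor area total 15,717; days total 260.
Composite weights (60% floor area + 40% days): Unit 1B 0.2325; Unit 1A 0.4861; Unit 4B 0.2814.
Raw shares: Unit 1B 132,084.00; Unit 1A 276,221.77; Unit 4B 159,894.23.
After rounding ($5): Unit 1B $132,085; Unit 1A $276,220; Unit 4B $159,895. Sum = $568,200.
Sum already equals the total — no adjustment.

Unit 1B: $132,085 | Unit 1A: $276,220 | Unit 4B: $159,895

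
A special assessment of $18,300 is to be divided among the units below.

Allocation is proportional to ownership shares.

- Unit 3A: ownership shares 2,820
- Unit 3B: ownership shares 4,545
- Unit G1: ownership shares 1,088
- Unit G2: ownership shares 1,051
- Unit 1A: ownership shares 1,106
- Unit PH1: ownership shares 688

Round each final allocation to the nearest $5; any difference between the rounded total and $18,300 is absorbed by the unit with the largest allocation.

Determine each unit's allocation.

Unit 3A: $4,570; Unit 3B: $7,365; Unit G1: $1,760; Unit G2: $1,700; Unit 1A: $1,790; Unit PH1: $1,115

Ownership shares total: 11,298.
Unrounded shares: Unit 3A 2,820/11,298 × $18,300 = 4,567.71; Unit 3B 4,545/11,298 × $18,300 = 7,361.79; Unit G1 1,088/11,298 × $18,300 = 1,762.29; Unit G2 1,051/11,298 × $18,300 = 1,702.36; Unit 1A 1,106/11,298 × $18,300 = 1,791.45; Unit PH1 688/11,298 × $18,300 = 1,114.39.
Rounded to nearest $5: Unit 3A $4,570; Unit 3B $7,360; Unit G1 $1,760; Unit G2 $1,700; Unit 1A $1,790; Unit PH1 $1,115. Sum = $18,295.
Difference $18,300 − $18,295 = +$5 applied to largest allocation (Unit 3B): Unit 3B becomes $7,365.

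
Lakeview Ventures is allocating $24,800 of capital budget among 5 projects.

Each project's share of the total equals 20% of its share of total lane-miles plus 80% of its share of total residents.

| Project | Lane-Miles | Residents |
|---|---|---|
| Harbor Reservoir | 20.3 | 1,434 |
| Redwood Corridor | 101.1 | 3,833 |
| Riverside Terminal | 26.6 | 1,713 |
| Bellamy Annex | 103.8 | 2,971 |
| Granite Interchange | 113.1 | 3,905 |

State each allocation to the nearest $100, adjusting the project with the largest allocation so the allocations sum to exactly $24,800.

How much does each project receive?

Lane-miles total 364.9; residents total 13,856.
Blended shares (20% lane-miles + 80% residents): Harbor Reservoir 0.0939; Redwood Corridor 0.2767; Riverside Terminal 0.1135; Bellamy Annex 0.2284; Granite Interchange 0.2875.
Pro-rata amounts: Harbor Reservoir 2,329.24; Redwood Corridor 6,862.59; Riverside Terminal 2,814.36; Bellamy Annex 5,665.02; Granite Interchange 7,128.80.
Rounded to nearest $100: Harbor Reservoir $2,300; Redwood Corridor $6,900; Riverside Terminal $2,800; Bellamy Annex $5,700; Granite Interchange $7,100. Sum = $24,800.
Rounded total matches; no reconciliation needed.

Harbor Reservoir: $2,300 | Redwood Corridor: $6,900 | Riverside Terminal: $2,800 | Bellamy Annex: $5,700 | Granite Interchange: $7,100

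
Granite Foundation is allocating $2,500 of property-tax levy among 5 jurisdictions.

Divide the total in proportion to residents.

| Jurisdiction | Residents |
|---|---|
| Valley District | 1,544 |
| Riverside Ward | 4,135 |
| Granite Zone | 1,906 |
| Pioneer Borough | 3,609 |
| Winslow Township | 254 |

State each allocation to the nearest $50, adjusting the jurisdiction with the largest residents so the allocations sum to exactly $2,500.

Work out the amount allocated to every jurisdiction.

Valley District: $350 · Riverside Ward: $900 · Granite Zone: $400 · Pioneer Borough: $800 · Winslow Township: $50

Sum of residents: 1,544 + 4,135 + 1,906 + 3,609 + 254 = 11,448.
Pro-rata amounts: Valley District 337.18; Riverside Ward 903.00; Granite Zone 416.23; Pioneer Borough 788.13; Winslow Township 55.47.
At nearest $50: Valley District $350; Riverside Ward $900; Granite Zone $400; Pioneer Borough $800; Winslow Township $50. Sum = $2,500.
No rounding difference to absorb.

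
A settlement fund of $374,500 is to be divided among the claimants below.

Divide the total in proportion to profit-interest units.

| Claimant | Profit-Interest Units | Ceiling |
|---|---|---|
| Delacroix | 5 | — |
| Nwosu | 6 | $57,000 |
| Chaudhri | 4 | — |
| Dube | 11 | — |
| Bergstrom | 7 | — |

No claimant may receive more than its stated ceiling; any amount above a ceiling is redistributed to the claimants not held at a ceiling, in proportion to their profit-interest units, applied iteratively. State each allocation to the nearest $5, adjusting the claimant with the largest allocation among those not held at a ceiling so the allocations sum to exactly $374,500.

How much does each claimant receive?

Delacroix: $58,795 | Nwosu: $57,000 | Chaudhri: $47,035 | Dube: $129,355 | Bergstrom: $82,315

Profit-interest units total: 33.
Pro-rata shares before constraints: Delacroix 56,742.42; Nwosu 68,090.91; Chaudhri 45,393.94; Dube 124,833.33; Bergstrom 79,439.39.
Cap binds for Nwosu ($57,000); residual $317,500 reallocated over remaining profit-interest units 27.
Remaining shares: Delacroix 58,796.30 → $58,795; Chaudhri 47,037.04 → $47,035; Dube 129,351.85 → $129,350; Bergstrom 82,314.81 → $82,315.
Rounding difference +$5 applied to Dube → $129,355.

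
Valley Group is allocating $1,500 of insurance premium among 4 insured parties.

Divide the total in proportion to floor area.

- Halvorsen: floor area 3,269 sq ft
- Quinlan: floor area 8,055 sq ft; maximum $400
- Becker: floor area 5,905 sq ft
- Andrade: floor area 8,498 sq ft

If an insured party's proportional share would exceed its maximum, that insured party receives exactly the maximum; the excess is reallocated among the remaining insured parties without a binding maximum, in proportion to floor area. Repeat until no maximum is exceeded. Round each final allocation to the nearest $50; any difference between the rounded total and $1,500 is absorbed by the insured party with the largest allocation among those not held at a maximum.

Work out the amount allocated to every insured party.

Halvorsen: $200 | Quinlan: $400 | Becker: $350 | Andrade: $550

Sum of floor area: 25,727.
Pro-rata shares before constraints: Halvorsen 190.60; Quinlan 469.64; Becker 344.29; Andrade 495.47.
Held at cap: Quinlan ($400); balance $1,100 reallocated over remaining floor area 17,672.
Remaining shares: Halvorsen 203.48 → $200; Becker 367.56 → $350; Andrade 528.96 → $550.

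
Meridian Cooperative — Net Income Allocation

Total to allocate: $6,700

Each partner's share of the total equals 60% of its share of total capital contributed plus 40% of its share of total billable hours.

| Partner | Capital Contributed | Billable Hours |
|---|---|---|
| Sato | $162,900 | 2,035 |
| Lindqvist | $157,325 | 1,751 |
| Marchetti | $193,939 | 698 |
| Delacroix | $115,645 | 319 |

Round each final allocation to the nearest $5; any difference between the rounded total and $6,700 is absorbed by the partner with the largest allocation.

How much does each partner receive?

Sato: $2,180 | Lindqvist: $1,980 | Marchetti: $1,625 | Delacroix: $915

Capital contributed total 629,809; billable hours total 4,803.
Blended shares (60% capital contributed + 40% billable hours): Sato 0.3247; Lindqvist 0.2957; Marchetti 0.2429; Delacroix 0.1367.
Unrounded shares: Sato 2,175.27; Lindqvist 1,981.22; Marchetti 1,627.36; Delacroix 916.15.
At nearest $5: Sato $2,175; Lindqvist $1,980; Marchetti $1,625; Delacroix $915. Sum = $6,695.
Difference $6,700 − $6,695 = +$5 applied to largest allocation (Sato): Sato becomes $2,180.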